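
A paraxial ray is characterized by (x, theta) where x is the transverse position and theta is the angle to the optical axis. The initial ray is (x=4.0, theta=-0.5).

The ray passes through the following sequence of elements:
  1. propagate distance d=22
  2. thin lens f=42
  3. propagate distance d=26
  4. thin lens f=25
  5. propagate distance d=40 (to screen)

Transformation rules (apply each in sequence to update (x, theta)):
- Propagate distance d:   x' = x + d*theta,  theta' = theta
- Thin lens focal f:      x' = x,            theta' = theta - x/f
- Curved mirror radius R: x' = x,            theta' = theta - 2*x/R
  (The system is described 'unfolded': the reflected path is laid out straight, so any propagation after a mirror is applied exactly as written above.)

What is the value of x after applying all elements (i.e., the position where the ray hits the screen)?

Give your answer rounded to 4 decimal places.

Answer: -3.9333

Derivation:
Initial: x=4.0000 theta=-0.5000
After 1 (propagate distance d=22): x=-7.0000 theta=-0.5000
After 2 (thin lens f=42): x=-7.0000 theta=-1/3 (≈-0.3333)
After 3 (propagate distance d=26): x=-47/3 (≈-15.6667) theta=-1/3 (≈-0.3333)
After 4 (thin lens f=25): x=-47/3 (≈-15.6667) theta=22/75 (≈0.2933)
After 5 (propagate distance d=40 (to screen)): x=-59/15 (≈-3.9333) theta=22/75 (≈0.2933)
Rounded to 4 decimal places: x = -3.9333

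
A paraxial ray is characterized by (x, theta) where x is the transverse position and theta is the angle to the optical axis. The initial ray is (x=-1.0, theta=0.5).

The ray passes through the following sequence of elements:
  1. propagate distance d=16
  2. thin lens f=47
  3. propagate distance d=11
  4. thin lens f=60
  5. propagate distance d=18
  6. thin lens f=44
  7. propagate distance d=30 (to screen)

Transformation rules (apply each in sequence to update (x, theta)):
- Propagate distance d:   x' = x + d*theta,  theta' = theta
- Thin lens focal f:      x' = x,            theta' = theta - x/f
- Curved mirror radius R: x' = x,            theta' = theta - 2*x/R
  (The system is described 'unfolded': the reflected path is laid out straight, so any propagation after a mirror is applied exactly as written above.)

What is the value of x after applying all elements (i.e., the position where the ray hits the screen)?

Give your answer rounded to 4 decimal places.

Answer: 9.5309

Derivation:
Initial: x=-1.0000 theta=0.5000
After 1 (propagate distance d=16): x=7.0000 theta=0.5000
After 2 (thin lens f=47): x=7.0000 theta=33/94 (≈0.3511)
After 3 (propagate distance d=11): x=1021/94 (≈10.8617) theta=33/94 (≈0.3511)
After 4 (thin lens f=60): x=1021/94 (≈10.8617) theta=959/5640 (≈0.1700)
After 5 (propagate distance d=18): x=13087/940 (≈13.9223) theta=959/5640 (≈0.1700)
After 6 (thin lens f=44): x=13087/940 (≈13.9223) theta=-18163/124080 (≈-0.1464)
After 7 (propagate distance d=30 (to screen)): x=197099/20680 (≈9.5309) theta=-18163/124080 (≈-0.1464)
Rounded to 4 decimal places: x = 9.5309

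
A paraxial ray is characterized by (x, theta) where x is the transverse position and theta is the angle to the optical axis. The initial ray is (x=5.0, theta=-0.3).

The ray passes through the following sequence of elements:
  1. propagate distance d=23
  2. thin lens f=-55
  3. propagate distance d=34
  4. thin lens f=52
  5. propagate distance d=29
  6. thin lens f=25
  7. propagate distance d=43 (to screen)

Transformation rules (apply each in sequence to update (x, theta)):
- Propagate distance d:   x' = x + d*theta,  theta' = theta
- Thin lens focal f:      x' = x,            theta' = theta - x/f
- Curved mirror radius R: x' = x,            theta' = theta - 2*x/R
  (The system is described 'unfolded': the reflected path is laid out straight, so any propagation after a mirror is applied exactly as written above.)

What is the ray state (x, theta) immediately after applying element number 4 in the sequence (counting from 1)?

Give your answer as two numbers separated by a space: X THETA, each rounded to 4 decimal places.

Answer: -13.2745 -0.0793

Derivation:
Initial: x=5.0000 theta=-0.3000
After 1 (propagate distance d=23): x=-1.9000 theta=-0.3000
After 2 (thin lens f=-55): x=-1.9000 theta=-92/275 (≈-0.3345)
After 3 (propagate distance d=34): x=-7301/550 (≈-13.2745) theta=-92/275 (≈-0.3345)
After 4 (thin lens f=52): x=-7301/550 (≈-13.2745) theta=-2267/28600 (≈-0.0793)
Rounded to 4 decimal places: x = -13.2745, theta = -0.0793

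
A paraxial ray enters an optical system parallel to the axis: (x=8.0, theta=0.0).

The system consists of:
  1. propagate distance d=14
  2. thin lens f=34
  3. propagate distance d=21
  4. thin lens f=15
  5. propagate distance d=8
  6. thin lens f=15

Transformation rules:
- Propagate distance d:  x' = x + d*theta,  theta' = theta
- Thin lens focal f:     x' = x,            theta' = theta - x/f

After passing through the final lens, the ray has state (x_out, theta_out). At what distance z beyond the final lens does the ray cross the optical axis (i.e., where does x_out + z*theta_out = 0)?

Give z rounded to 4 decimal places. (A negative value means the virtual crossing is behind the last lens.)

Initial: x=8.0000 theta=0.0000
After 1 (propagate distance d=14): x=8.0000 theta=0.0000
After 2 (thin lens f=34): x=8.0000 theta=-4/17 (≈-0.2353)
After 3 (propagate distance d=21): x=52/17 (≈3.0588) theta=-4/17 (≈-0.2353)
After 4 (thin lens f=15): x=52/17 (≈3.0588) theta=-112/255 (≈-0.4392)
After 5 (propagate distance d=8): x=-116/255 (≈-0.4549) theta=-112/255 (≈-0.4392)
After 6 (thin lens f=15): x=-116/255 (≈-0.4549) theta=-92/225 (≈-0.4089)
z_focus = -x_out/theta_out = -(-116/255)/(-92/225) = -435/391 ≈ -1.1125
Rounded to 4 decimal places: z = -1.1125

Answer: -1.1125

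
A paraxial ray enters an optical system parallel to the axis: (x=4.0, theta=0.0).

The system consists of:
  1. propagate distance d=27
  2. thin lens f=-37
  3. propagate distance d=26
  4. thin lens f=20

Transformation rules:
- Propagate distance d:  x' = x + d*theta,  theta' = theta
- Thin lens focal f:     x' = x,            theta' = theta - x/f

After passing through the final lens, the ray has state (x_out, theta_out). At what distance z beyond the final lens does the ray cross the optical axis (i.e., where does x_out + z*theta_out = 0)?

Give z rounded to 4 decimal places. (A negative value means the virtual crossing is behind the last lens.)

Answer: 29.3023

Derivation:
Initial: x=4.0000 theta=0.0000
After 1 (propagate distance d=27): x=4.0000 theta=0.0000
After 2 (thin lens f=-37): x=4.0000 theta=4/37 (≈0.1081)
After 3 (propagate distance d=26): x=252/37 (≈6.8108) theta=4/37 (≈0.1081)
After 4 (thin lens f=20): x=252/37 (≈6.8108) theta=-43/185 (≈-0.2324)
z_focus = -x_out/theta_out = -(252/37)/(-43/185) = 1260/43 ≈ 29.3023
Rounded to 4 decimal places: z = 29.3023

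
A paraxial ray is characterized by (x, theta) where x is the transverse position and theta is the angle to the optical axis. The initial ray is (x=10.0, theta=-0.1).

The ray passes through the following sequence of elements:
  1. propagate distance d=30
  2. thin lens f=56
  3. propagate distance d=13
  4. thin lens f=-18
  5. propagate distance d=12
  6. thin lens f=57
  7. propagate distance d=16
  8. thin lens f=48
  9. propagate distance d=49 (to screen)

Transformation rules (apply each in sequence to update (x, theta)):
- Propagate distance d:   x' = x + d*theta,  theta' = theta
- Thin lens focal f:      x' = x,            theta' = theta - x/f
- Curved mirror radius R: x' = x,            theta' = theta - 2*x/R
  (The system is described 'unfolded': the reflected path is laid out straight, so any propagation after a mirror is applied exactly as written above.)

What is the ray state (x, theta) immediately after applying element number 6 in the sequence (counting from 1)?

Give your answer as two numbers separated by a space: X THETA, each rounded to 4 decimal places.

Answer: 4.0917 -0.0704

Derivation:
Initial: x=10.0000 theta=-0.1000
After 1 (propagate distance d=30): x=7.0000 theta=-0.1000
After 2 (thin lens f=56): x=7.0000 theta=-0.2250
After 3 (propagate distance d=13): x=4.0750 theta=-0.2250
After 4 (thin lens f=-18): x=4.0750 theta=1/720 (≈0.0014)
After 5 (propagate distance d=12): x=491/120 (≈4.0917) theta=1/720 (≈0.0014)
After 6 (thin lens f=57): x=491/120 (≈4.0917) theta=-107/1520 (≈-0.0704)
Rounded to 4 decimal places: x = 4.0917, theta = -0.0704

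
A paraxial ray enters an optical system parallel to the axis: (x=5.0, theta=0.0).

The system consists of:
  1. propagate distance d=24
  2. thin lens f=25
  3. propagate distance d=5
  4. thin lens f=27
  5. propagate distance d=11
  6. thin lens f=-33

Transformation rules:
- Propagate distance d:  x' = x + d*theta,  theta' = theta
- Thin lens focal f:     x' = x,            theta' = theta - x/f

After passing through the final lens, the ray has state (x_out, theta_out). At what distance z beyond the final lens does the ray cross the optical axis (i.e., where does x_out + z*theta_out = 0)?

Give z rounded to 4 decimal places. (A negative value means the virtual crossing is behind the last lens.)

Answer: 0.4967

Derivation:
Initial: x=5.0000 theta=0.0000
After 1 (propagate distance d=24): x=5.0000 theta=0.0000
After 2 (thin lens f=25): x=5.0000 theta=-0.2000
After 3 (propagate distance d=5): x=4.0000 theta=-0.2000
After 4 (thin lens f=27): x=4.0000 theta=-47/135 (≈-0.3481)
After 5 (propagate distance d=11): x=23/135 (≈0.1704) theta=-47/135 (≈-0.3481)
After 6 (thin lens f=-33): x=23/135 (≈0.1704) theta=-1528/4455 (≈-0.3430)
z_focus = -x_out/theta_out = -(23/135)/(-1528/4455) = 759/1528 ≈ 0.4967
Rounded to 4 decimal places: z = 0.4967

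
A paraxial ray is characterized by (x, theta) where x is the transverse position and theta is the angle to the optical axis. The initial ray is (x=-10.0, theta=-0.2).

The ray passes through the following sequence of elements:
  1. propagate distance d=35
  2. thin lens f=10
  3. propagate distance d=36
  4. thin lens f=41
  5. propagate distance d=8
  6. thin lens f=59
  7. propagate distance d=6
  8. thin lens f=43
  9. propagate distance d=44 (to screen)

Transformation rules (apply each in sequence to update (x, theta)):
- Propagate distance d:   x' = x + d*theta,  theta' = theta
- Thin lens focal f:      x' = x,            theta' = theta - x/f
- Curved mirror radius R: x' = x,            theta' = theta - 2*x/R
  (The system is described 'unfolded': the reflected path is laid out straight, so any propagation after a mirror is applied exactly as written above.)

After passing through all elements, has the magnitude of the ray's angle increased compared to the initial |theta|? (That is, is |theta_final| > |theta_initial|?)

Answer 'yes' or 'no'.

Answer: yes

Derivation:
Initial: x=-10.0000 theta=-0.2000
After 1 (propagate distance d=35): x=-17.0000 theta=-0.2000
After 2 (thin lens f=10): x=-17.0000 theta=1.5000
After 3 (propagate distance d=36): x=37.0000 theta=1.5000
After 4 (thin lens f=41): x=37.0000 theta=49/82 (≈0.5976)
After 5 (propagate distance d=8): x=1713/41 (≈41.7805) theta=49/82 (≈0.5976)
After 6 (thin lens f=59): x=1713/41 (≈41.7805) theta=-535/4838 (≈-0.1106)
After 7 (propagate distance d=6): x=99462/2419 (≈41.1170) theta=-535/4838 (≈-0.1106)
After 8 (thin lens f=43): x=99462/2419 (≈41.1170) theta=-221929/208034 (≈-1.0668)
After 9 (propagate distance d=44 (to screen)): x=-605572/104017 (≈-5.8219) theta=-221929/208034 (≈-1.0668)
|theta_initial|=0.2000 |theta_final|=221929/208034 (≈1.0668) -> increased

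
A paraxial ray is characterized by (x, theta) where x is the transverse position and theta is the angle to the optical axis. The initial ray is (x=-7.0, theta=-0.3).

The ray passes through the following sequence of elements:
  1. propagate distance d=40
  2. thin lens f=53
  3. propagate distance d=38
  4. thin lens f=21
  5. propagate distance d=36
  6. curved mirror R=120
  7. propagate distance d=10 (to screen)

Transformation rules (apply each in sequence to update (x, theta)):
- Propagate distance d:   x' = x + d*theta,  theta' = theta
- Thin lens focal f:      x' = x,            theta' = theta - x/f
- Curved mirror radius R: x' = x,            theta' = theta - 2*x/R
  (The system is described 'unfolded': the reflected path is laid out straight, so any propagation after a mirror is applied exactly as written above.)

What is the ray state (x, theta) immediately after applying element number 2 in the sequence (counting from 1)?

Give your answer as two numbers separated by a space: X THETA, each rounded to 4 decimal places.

Answer: -19.0000 0.0585

Derivation:
Initial: x=-7.0000 theta=-0.3000
After 1 (propagate distance d=40): x=-19.0000 theta=-0.3000
After 2 (thin lens f=53): x=-19.0000 theta=31/530 (≈0.0585)
Rounded to 4 decimal places: x = -19.0000, theta = 0.0585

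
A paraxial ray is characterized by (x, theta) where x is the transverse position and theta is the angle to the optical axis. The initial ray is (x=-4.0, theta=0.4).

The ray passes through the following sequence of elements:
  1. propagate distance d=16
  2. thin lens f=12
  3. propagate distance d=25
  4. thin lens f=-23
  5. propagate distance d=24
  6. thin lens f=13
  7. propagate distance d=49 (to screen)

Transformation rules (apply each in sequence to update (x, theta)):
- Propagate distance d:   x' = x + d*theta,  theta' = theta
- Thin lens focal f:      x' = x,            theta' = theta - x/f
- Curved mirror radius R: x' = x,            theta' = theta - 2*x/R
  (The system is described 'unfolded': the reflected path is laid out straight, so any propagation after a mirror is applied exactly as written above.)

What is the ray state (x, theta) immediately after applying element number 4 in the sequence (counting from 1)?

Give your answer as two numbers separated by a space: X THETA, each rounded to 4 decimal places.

Initial: x=-4.0000 theta=0.4000
After 1 (propagate distance d=16): x=2.4000 theta=0.4000
After 2 (thin lens f=12): x=2.4000 theta=0.2000
After 3 (propagate distance d=25): x=7.4000 theta=0.2000
After 4 (thin lens f=-23): x=7.4000 theta=12/23 (≈0.5217)
Rounded to 4 decimal places: x = 7.4000, theta = 0.5217

Answer: 7.4000 0.5217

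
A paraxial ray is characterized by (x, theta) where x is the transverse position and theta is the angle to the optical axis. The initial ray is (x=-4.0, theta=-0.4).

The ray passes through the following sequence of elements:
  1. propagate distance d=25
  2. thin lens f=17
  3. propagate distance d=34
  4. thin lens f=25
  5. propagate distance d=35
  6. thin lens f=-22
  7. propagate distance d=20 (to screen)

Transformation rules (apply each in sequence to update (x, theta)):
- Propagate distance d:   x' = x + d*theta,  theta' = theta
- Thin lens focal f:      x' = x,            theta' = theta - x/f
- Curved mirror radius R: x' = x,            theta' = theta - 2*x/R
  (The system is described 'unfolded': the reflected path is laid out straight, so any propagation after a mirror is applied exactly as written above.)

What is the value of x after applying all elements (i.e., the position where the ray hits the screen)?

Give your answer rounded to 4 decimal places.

Answer: 36.1446

Derivation:
Initial: x=-4.0000 theta=-0.4000
After 1 (propagate distance d=25): x=-14.0000 theta=-0.4000
After 2 (thin lens f=17): x=-14.0000 theta=36/85 (≈0.4235)
After 3 (propagate distance d=34): x=0.4000 theta=36/85 (≈0.4235)
After 4 (thin lens f=25): x=0.4000 theta=866/2125 (≈0.4075)
After 5 (propagate distance d=35): x=6232/425 (≈14.6635) theta=866/2125 (≈0.4075)
After 6 (thin lens f=-22): x=6232/425 (≈14.6635) theta=25106/23375 (≈1.0741)
After 7 (propagate distance d=20 (to screen)): x=168976/4675 (≈36.1446) theta=25106/23375 (≈1.0741)
Rounded to 4 decimal places: x = 36.1446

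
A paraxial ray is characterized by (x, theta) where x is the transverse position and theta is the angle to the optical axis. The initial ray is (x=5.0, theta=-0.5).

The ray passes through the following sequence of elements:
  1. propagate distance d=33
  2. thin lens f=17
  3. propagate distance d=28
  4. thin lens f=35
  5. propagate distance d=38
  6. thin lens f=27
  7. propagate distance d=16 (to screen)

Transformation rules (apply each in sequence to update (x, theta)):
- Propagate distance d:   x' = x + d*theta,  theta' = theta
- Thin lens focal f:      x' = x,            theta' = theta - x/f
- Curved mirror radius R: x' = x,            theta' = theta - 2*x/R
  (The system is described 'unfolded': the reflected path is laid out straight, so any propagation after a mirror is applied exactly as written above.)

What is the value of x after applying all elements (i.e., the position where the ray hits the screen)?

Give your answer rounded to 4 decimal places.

Initial: x=5.0000 theta=-0.5000
After 1 (propagate distance d=33): x=-11.5000 theta=-0.5000
After 2 (thin lens f=17): x=-11.5000 theta=3/17 (≈0.1765)
After 3 (propagate distance d=28): x=-223/34 (≈-6.5588) theta=3/17 (≈0.1765)
After 4 (thin lens f=35): x=-223/34 (≈-6.5588) theta=433/1190 (≈0.3639)
After 5 (propagate distance d=38): x=8649/1190 (≈7.2681) theta=433/1190 (≈0.3639)
After 6 (thin lens f=27): x=8649/1190 (≈7.2681) theta=169/1785 (≈0.0947)
After 7 (propagate distance d=16 (to screen)): x=6271/714 (≈8.7829) theta=169/1785 (≈0.0947)
Rounded to 4 decimal places: x = 8.7829

Answer: 8.7829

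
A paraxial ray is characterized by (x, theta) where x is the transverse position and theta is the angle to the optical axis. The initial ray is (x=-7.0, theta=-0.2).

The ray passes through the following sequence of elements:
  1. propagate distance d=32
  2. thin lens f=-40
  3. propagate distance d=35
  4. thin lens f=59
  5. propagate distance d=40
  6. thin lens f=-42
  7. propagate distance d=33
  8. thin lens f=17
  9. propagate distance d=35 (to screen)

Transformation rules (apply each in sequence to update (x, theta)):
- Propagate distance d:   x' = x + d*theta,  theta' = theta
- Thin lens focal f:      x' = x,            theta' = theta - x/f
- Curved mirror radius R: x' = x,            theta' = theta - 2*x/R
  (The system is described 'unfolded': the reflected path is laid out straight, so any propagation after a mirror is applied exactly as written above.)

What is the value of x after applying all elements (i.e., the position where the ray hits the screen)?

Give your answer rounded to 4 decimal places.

Initial: x=-7.0000 theta=-0.2000
After 1 (propagate distance d=32): x=-13.4000 theta=-0.2000
After 2 (thin lens f=-40): x=-13.4000 theta=-0.5350
After 3 (propagate distance d=35): x=-32.1250 theta=-0.5350
After 4 (thin lens f=59): x=-32.1250 theta=14/1475 (≈0.0095)
After 5 (propagate distance d=40): x=-74919/2360 (≈-31.7453) theta=14/1475 (≈0.0095)
After 6 (thin lens f=-42): x=-74919/2360 (≈-31.7453) theta=-123297/165200 (≈-0.7463)
After 7 (propagate distance d=33): x=-9313131/165200 (≈-56.3749) theta=-123297/165200 (≈-0.7463)
After 8 (thin lens f=17): x=-9313131/165200 (≈-56.3749) theta=3608541/1404200 (≈2.5698)
After 9 (propagate distance d=35 (to screen)): x=94274643/2808400 (≈33.5688) theta=3608541/1404200 (≈2.5698)
Rounded to 4 decimal places: x = 33.5688

Answer: 33.5688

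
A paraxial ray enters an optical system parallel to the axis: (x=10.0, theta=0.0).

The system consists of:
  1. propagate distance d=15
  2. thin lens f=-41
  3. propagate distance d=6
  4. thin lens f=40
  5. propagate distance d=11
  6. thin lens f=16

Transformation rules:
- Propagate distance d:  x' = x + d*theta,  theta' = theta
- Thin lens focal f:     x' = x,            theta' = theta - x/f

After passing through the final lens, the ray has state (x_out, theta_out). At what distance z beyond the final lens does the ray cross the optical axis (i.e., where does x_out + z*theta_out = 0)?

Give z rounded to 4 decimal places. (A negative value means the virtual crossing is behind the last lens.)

Answer: 15.0642

Derivation:
Initial: x=10.0000 theta=0.0000
After 1 (propagate distance d=15): x=10.0000 theta=0.0000
After 2 (thin lens f=-41): x=10.0000 theta=10/41 (≈0.2439)
After 3 (propagate distance d=6): x=470/41 (≈11.4634) theta=10/41 (≈0.2439)
After 4 (thin lens f=40): x=470/41 (≈11.4634) theta=-7/164 (≈-0.0427)
After 5 (propagate distance d=11): x=1803/164 (≈10.9939) theta=-7/164 (≈-0.0427)
After 6 (thin lens f=16): x=1803/164 (≈10.9939) theta=-1915/2624 (≈-0.7298)
z_focus = -x_out/theta_out = -(1803/164)/(-1915/2624) = 28848/1915 ≈ 15.0642
Rounded to 4 decimal places: z = 15.0642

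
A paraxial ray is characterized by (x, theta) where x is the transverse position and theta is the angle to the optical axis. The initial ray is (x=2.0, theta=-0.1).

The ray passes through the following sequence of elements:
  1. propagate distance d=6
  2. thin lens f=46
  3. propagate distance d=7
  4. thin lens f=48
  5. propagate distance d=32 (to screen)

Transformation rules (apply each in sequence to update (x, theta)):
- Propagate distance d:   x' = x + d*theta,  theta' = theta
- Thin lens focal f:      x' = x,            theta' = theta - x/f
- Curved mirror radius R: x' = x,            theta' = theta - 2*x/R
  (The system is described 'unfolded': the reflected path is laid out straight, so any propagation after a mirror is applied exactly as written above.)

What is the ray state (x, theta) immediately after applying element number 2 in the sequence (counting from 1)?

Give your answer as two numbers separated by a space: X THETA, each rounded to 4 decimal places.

Initial: x=2.0000 theta=-0.1000
After 1 (propagate distance d=6): x=1.4000 theta=-0.1000
After 2 (thin lens f=46): x=1.4000 theta=-3/23 (≈-0.1304)
Rounded to 4 decimal places: x = 1.4000, theta = -0.1304

Answer: 1.4000 -0.1304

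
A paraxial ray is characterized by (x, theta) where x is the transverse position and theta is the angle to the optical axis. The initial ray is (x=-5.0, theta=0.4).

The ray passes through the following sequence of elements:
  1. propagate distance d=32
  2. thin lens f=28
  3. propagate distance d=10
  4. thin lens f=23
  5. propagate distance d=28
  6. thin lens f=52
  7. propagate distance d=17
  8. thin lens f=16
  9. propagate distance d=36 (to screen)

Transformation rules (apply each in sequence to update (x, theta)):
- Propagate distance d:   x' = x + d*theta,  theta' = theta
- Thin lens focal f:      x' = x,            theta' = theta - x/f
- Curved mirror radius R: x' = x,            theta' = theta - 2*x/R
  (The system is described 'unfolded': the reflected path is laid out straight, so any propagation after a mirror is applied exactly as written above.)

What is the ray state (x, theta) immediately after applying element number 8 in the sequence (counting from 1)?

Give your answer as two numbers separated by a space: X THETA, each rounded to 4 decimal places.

Answer: -3.6290 -0.0714

Derivation:
Initial: x=-5.0000 theta=0.4000
After 1 (propagate distance d=32): x=7.8000 theta=0.4000
After 2 (thin lens f=28): x=7.8000 theta=17/140 (≈0.1214)
After 3 (propagate distance d=10): x=631/70 (≈9.0143) theta=17/140 (≈0.1214)
After 4 (thin lens f=23): x=631/70 (≈9.0143) theta=-871/3220 (≈-0.2705)
After 5 (propagate distance d=28): x=2319/1610 (≈1.4404) theta=-871/3220 (≈-0.2705)
After 6 (thin lens f=52): x=2319/1610 (≈1.4404) theta=-4993/16744 (≈-0.2982)
After 7 (propagate distance d=17): x=-303817/83720 (≈-3.6290) theta=-4993/16744 (≈-0.2982)
After 8 (thin lens f=16): x=-303817/83720 (≈-3.6290) theta=-95623/1339520 (≈-0.0714)
Rounded to 4 decimal places: x = -3.6290, theta = -0.0714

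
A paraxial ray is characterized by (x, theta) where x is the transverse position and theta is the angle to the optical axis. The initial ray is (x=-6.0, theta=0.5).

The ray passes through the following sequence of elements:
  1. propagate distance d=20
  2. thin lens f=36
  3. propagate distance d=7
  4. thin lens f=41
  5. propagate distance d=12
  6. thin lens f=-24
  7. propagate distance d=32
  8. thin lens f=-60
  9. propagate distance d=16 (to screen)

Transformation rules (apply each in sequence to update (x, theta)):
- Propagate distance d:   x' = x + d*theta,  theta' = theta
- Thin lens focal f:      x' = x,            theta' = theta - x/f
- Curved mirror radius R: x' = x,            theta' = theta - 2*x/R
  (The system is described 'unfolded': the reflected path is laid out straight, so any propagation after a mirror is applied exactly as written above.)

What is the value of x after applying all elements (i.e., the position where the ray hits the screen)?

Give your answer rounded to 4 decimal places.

Answer: 46.8426

Derivation:
Initial: x=-6.0000 theta=0.5000
After 1 (propagate distance d=20): x=4.0000 theta=0.5000
After 2 (thin lens f=36): x=4.0000 theta=7/18 (≈0.3889)
After 3 (propagate distance d=7): x=121/18 (≈6.7222) theta=7/18 (≈0.3889)
After 4 (thin lens f=41): x=121/18 (≈6.7222) theta=83/369 (≈0.2249)
After 5 (propagate distance d=12): x=6953/738 (≈9.4214) theta=83/369 (≈0.2249)
After 6 (thin lens f=-24): x=6953/738 (≈9.4214) theta=10937/17712 (≈0.6175)
After 7 (propagate distance d=32): x=64607/2214 (≈29.1811) theta=10937/17712 (≈0.6175)
After 8 (thin lens f=-60): x=64607/2214 (≈29.1811) theta=293269/265680 (≈1.1038)
After 9 (propagate distance d=16 (to screen)): x=1555643/33210 (≈46.8426) theta=293269/265680 (≈1.1038)
Rounded to 4 decimal places: x = 46.8426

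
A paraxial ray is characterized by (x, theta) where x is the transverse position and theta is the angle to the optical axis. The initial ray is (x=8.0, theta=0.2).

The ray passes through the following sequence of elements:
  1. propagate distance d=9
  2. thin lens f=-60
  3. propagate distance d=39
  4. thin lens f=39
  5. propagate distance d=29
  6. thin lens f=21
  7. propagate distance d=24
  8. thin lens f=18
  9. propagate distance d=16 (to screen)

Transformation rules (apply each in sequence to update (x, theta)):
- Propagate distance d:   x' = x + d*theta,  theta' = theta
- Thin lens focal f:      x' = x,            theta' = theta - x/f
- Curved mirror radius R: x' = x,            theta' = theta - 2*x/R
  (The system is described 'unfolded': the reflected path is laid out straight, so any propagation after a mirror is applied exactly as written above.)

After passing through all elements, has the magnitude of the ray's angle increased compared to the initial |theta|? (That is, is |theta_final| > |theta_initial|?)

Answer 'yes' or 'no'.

Answer: yes

Derivation:
Initial: x=8.0000 theta=0.2000
After 1 (propagate distance d=9): x=9.8000 theta=0.2000
After 2 (thin lens f=-60): x=9.8000 theta=109/300 (≈0.3633)
After 3 (propagate distance d=39): x=23.9700 theta=109/300 (≈0.3633)
After 4 (thin lens f=39): x=23.9700 theta=-49/195 (≈-0.2513)
After 5 (propagate distance d=29): x=65063/3900 (≈16.6828) theta=-49/195 (≈-0.2513)
After 6 (thin lens f=21): x=65063/3900 (≈16.6828) theta=-85643/81900 (≈-1.0457)
After 7 (propagate distance d=24): x=-229703/27300 (≈-8.4140) theta=-85643/81900 (≈-1.0457)
After 8 (thin lens f=18): x=-229703/27300 (≈-8.4140) theta=-56831/98280 (≈-0.5783)
After 9 (propagate distance d=16 (to screen)): x=-620081/35100 (≈-17.6661) theta=-56831/98280 (≈-0.5783)
|theta_initial|=0.2000 |theta_final|=56831/98280 (≈0.5783) -> increased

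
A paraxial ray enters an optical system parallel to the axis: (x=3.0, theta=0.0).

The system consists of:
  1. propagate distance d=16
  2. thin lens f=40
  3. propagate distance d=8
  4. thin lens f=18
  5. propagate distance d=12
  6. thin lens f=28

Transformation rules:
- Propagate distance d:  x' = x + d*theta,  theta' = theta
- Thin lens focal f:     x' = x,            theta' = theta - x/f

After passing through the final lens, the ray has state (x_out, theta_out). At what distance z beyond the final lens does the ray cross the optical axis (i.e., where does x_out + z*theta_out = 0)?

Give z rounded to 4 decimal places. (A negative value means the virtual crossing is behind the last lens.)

Initial: x=3.0000 theta=0.0000
After 1 (propagate distance d=16): x=3.0000 theta=0.0000
After 2 (thin lens f=40): x=3.0000 theta=-0.0750
After 3 (propagate distance d=8): x=2.4000 theta=-0.0750
After 4 (thin lens f=18): x=2.4000 theta=-5/24 (≈-0.2083)
After 5 (propagate distance d=12): x=-0.1000 theta=-5/24 (≈-0.2083)
After 6 (thin lens f=28): x=-0.1000 theta=-43/210 (≈-0.2048)
z_focus = -x_out/theta_out = -(-0.1000)/(-43/210) = -21/43 ≈ -0.4884
Rounded to 4 decimal places: z = -0.4884

Answer: -0.4884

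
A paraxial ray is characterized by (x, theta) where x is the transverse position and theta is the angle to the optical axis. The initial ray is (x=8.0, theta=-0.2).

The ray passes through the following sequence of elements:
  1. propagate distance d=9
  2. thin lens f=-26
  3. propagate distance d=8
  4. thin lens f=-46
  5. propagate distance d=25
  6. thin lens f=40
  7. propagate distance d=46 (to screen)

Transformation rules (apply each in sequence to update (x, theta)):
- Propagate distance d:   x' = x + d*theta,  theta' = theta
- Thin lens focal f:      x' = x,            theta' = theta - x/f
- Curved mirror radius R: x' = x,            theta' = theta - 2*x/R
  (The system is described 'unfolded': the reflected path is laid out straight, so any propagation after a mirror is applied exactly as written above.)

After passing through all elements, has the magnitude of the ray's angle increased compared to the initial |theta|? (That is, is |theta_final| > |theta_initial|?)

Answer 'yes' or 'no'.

Answer: no

Derivation:
Initial: x=8.0000 theta=-0.2000
After 1 (propagate distance d=9): x=6.2000 theta=-0.2000
After 2 (thin lens f=-26): x=6.2000 theta=1/26 (≈0.0385)
After 3 (propagate distance d=8): x=423/65 (≈6.5077) theta=1/26 (≈0.0385)
After 4 (thin lens f=-46): x=423/65 (≈6.5077) theta=269/1495 (≈0.1799)
After 5 (propagate distance d=25): x=16454/1495 (≈11.0060) theta=269/1495 (≈0.1799)
After 6 (thin lens f=40): x=16454/1495 (≈11.0060) theta=-219/2300 (≈-0.0952)
After 7 (propagate distance d=46 (to screen)): x=99059/14950 (≈6.6260) theta=-219/2300 (≈-0.0952)
|theta_initial|=0.2000 |theta_final|=219/2300 (≈0.0952) -> not increased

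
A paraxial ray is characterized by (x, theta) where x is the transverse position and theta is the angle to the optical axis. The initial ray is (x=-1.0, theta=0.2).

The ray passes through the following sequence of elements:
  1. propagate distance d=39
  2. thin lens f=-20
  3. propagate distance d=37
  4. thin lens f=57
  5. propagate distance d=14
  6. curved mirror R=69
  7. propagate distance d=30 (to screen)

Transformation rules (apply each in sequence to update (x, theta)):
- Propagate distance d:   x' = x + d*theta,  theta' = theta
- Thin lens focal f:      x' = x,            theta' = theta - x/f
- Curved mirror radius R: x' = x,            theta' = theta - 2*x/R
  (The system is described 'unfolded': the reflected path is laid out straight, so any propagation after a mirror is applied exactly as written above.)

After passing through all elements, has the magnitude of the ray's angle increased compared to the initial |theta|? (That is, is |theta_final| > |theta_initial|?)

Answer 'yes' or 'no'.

Initial: x=-1.0000 theta=0.2000
After 1 (propagate distance d=39): x=6.8000 theta=0.2000
After 2 (thin lens f=-20): x=6.8000 theta=0.5400
After 3 (propagate distance d=37): x=26.7800 theta=0.5400
After 4 (thin lens f=57): x=26.7800 theta=4/57 (≈0.0702)
After 5 (propagate distance d=14): x=79123/2850 (≈27.7625) theta=4/57 (≈0.0702)
After 6 (curved mirror R=69): x=79123/2850 (≈27.7625) theta=-72223/98325 (≈-0.7345)
After 7 (propagate distance d=30 (to screen)): x=125123/21850 (≈5.7265) theta=-72223/98325 (≈-0.7345)
|theta_initial|=0.2000 |theta_final|=72223/98325 (≈0.7345) -> increased

Answer: yes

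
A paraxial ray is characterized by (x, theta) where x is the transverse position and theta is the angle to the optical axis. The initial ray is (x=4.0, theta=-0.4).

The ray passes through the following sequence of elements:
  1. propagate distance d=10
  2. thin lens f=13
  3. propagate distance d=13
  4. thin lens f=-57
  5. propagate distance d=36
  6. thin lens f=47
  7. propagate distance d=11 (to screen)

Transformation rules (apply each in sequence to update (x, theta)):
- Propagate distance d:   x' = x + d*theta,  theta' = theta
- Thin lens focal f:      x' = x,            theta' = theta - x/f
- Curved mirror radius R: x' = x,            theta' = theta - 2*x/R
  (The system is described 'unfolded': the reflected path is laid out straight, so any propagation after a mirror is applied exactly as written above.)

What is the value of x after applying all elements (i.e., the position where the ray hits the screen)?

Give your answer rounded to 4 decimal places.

Initial: x=4.0000 theta=-0.4000
After 1 (propagate distance d=10): x=0.0000 theta=-0.4000
After 2 (thin lens f=13): x=0.0000 theta=-0.4000
After 3 (propagate distance d=13): x=-5.2000 theta=-0.4000
After 4 (thin lens f=-57): x=-5.2000 theta=-28/57 (≈-0.4912)
After 5 (propagate distance d=36): x=-2174/95 (≈-22.8842) theta=-28/57 (≈-0.4912)
After 6 (thin lens f=47): x=-2174/95 (≈-22.8842) theta=-58/13395 (≈-0.0043)
After 7 (propagate distance d=11 (to screen)): x=-307172/13395 (≈-22.9318) theta=-58/13395 (≈-0.0043)
Rounded to 4 decimal places: x = -22.9318

Answer: -22.9318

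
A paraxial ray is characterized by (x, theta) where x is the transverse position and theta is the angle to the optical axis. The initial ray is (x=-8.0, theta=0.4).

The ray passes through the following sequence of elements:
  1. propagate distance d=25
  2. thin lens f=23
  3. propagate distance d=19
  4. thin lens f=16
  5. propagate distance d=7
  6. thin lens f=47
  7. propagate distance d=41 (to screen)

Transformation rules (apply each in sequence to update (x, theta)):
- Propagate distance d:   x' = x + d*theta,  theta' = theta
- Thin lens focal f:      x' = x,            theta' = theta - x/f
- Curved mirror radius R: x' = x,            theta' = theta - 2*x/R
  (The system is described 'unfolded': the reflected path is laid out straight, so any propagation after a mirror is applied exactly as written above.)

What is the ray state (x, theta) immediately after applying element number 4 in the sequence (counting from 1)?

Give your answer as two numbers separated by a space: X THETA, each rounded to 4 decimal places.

Answer: 7.9478 -0.1837

Derivation:
Initial: x=-8.0000 theta=0.4000
After 1 (propagate distance d=25): x=2.0000 theta=0.4000
After 2 (thin lens f=23): x=2.0000 theta=36/115 (≈0.3130)
After 3 (propagate distance d=19): x=914/115 (≈7.9478) theta=36/115 (≈0.3130)
After 4 (thin lens f=16): x=914/115 (≈7.9478) theta=-169/920 (≈-0.1837)
Rounded to 4 decimal places: x = 7.9478, theta = -0.1837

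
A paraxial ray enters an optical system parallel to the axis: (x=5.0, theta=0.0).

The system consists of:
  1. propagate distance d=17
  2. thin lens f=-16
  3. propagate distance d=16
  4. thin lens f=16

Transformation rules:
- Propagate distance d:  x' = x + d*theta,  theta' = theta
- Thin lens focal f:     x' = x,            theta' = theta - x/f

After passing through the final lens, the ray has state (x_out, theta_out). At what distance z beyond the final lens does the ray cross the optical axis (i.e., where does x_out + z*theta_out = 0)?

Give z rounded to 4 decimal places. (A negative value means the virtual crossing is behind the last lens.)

Initial: x=5.0000 theta=0.0000
After 1 (propagate distance d=17): x=5.0000 theta=0.0000
After 2 (thin lens f=-16): x=5.0000 theta=0.3125
After 3 (propagate distance d=16): x=10.0000 theta=0.3125
After 4 (thin lens f=16): x=10.0000 theta=-0.3125
z_focus = -x_out/theta_out = -(10.0000)/(-0.3125) = 32.0000
Rounded to 4 decimal places: z = 32.0000

Answer: 32.0000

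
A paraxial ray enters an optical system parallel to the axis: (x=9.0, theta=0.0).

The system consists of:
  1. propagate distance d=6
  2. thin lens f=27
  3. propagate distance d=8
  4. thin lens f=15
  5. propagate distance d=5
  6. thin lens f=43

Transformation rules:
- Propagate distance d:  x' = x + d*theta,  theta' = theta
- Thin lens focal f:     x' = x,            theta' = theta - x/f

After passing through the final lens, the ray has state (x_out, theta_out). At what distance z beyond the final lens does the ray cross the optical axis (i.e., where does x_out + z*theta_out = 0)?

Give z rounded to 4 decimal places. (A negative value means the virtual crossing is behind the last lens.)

Initial: x=9.0000 theta=0.0000
After 1 (propagate distance d=6): x=9.0000 theta=0.0000
After 2 (thin lens f=27): x=9.0000 theta=-1/3 (≈-0.3333)
After 3 (propagate distance d=8): x=19/3 (≈6.3333) theta=-1/3 (≈-0.3333)
After 4 (thin lens f=15): x=19/3 (≈6.3333) theta=-34/45 (≈-0.7556)
After 5 (propagate distance d=5): x=23/9 (≈2.5556) theta=-34/45 (≈-0.7556)
After 6 (thin lens f=43): x=23/9 (≈2.5556) theta=-1577/1935 (≈-0.8150)
z_focus = -x_out/theta_out = -(23/9)/(-1577/1935) = 4945/1577 ≈ 3.1357
Rounded to 4 decimal places: z = 3.1357

Answer: 3.1357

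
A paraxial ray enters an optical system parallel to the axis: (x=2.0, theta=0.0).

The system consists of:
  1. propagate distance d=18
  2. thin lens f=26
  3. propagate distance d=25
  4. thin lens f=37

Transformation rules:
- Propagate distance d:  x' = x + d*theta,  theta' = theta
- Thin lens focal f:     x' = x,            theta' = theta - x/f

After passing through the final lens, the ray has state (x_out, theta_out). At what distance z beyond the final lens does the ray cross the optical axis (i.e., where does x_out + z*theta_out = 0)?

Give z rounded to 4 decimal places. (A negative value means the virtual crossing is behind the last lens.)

Initial: x=2.0000 theta=0.0000
After 1 (propagate distance d=18): x=2.0000 theta=0.0000
After 2 (thin lens f=26): x=2.0000 theta=-1/13 (≈-0.0769)
After 3 (propagate distance d=25): x=1/13 (≈0.0769) theta=-1/13 (≈-0.0769)
After 4 (thin lens f=37): x=1/13 (≈0.0769) theta=-38/481 (≈-0.0790)
z_focus = -x_out/theta_out = -(1/13)/(-38/481) = 37/38 ≈ 0.9737
Rounded to 4 decimal places: z = 0.9737

Answer: 0.9737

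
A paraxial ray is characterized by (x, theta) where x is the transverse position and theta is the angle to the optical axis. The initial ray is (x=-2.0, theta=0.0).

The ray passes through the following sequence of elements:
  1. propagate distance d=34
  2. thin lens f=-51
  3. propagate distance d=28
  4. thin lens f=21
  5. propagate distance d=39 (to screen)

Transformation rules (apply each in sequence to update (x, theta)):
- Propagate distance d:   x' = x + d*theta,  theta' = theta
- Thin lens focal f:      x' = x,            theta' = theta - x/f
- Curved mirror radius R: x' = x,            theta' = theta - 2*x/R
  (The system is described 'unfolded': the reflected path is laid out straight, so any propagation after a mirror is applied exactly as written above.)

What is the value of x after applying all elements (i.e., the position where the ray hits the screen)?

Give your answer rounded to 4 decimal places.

Answer: 1.1261

Derivation:
Initial: x=-2.0000 theta=0.0000
After 1 (propagate distance d=34): x=-2.0000 theta=0.0000
After 2 (thin lens f=-51): x=-2.0000 theta=-2/51 (≈-0.0392)
After 3 (propagate distance d=28): x=-158/51 (≈-3.0980) theta=-2/51 (≈-0.0392)
After 4 (thin lens f=21): x=-158/51 (≈-3.0980) theta=116/1071 (≈0.1083)
After 5 (propagate distance d=39 (to screen)): x=134/119 (≈1.1261) theta=116/1071 (≈0.1083)
Rounded to 4 decimal places: x = 1.1261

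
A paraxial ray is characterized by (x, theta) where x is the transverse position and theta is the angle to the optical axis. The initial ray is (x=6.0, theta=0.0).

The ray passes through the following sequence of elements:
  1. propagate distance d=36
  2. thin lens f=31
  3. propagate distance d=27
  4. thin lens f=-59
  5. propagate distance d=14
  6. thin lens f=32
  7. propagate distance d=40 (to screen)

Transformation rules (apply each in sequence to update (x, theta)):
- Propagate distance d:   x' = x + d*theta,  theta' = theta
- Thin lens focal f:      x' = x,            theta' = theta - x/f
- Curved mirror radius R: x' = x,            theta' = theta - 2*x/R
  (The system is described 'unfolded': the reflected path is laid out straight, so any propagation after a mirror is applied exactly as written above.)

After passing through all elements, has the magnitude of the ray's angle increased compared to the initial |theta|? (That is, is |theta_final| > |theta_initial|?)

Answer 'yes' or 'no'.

Answer: yes

Derivation:
Initial: x=6.0000 theta=0.0000
After 1 (propagate distance d=36): x=6.0000 theta=0.0000
After 2 (thin lens f=31): x=6.0000 theta=-6/31 (≈-0.1935)
After 3 (propagate distance d=27): x=24/31 (≈0.7742) theta=-6/31 (≈-0.1935)
After 4 (thin lens f=-59): x=24/31 (≈0.7742) theta=-330/1829 (≈-0.1804)
After 5 (propagate distance d=14): x=-3204/1829 (≈-1.7518) theta=-330/1829 (≈-0.1804)
After 6 (thin lens f=32): x=-3204/1829 (≈-1.7518) theta=-1839/14632 (≈-0.1257)
After 7 (propagate distance d=40 (to screen)): x=-12399/1829 (≈-6.7791) theta=-1839/14632 (≈-0.1257)
|theta_initial|=0.0000 |theta_final|=1839/14632 (≈0.1257) -> increased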